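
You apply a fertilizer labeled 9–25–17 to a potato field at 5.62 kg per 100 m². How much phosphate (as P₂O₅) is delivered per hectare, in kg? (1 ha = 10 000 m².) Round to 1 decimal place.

140.5 kg P₂O₅ per hectare

P₂O₅ per 100 m² = 5.62 × 25% = 1.405 kg.
Convert to per hectare: 1.405 × 100 = 140.5 kg.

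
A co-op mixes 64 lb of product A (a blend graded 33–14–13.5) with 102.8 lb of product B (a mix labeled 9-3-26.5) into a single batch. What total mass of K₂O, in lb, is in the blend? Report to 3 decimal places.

35.882 lb K₂O

K₂O mass = 13.5%×64 + 26.5%×102.8 = 35.882 lb.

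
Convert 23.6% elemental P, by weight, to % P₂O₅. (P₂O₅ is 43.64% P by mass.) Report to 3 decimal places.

54.079% P₂O₅

%P₂O₅ = 23.6 / 0.4364 = 54.0788%.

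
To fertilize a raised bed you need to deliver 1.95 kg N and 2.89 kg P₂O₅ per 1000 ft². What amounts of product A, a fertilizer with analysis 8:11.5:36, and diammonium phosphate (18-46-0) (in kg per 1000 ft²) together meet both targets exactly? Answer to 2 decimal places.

With a, b = kg per 1000 ft² of product A and diammonium phosphate:
N: 0.08·a + 0.18·b = 1.95
P₂O₅: 0.115·a + 0.46·b = 2.89
Eliminate b: (row1) − 0.18/0.46·(row2) → 0.035·a = 0.81913, so a = 23.4037.
Then b = (2.89 − 0.115·23.4037) / 0.46 = 0.431677.

23.40 kg product A, 0.43 kg diammonium phosphate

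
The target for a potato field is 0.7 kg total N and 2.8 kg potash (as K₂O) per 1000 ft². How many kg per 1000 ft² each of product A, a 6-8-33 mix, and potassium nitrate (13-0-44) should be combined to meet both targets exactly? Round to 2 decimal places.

With a, b = kg per 1000 ft² of product A and potassium nitrate:
N: 0.06·a + 0.13·b = 0.7
K₂O: 0.33·a + 0.44·b = 2.8
From row1: a = (0.7 − 0.13·b) / 0.06.
Into row2: 0.33·(0.7 − 0.13·b)/0.06 + 0.44·b = 2.8 → b = 3.81818, a = 3.39394.

3.39 kg product A, 3.82 kg potassium nitrate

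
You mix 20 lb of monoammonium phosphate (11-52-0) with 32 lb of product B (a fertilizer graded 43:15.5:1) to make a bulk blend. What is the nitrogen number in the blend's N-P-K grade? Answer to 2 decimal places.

Total mass = 20 + 32 = 52 lb.
N mass = 11%×20 + 43%×32 = 15.96 lb.
% N = 15.96 / 52 = 30.6923%.

30.69% N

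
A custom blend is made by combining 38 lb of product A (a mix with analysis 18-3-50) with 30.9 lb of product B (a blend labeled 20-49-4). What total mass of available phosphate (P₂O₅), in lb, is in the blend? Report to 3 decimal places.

16.281 lb P₂O₅

P₂O₅ mass = 3%×38 + 49%×30.9 = 16.281 lb.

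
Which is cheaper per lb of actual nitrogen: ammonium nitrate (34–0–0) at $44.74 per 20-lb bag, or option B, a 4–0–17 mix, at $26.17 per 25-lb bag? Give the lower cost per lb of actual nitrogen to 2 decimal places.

$6.58 per lb N (ammonium nitrate)

ammonium nitrate: N per bag = 20 × 34% = 6.8 lb; cost = 44.74 / 6.8 = $6.5794/lb N.
option B: N per bag = 25 × 4% = 1 lb; cost = 26.17 / 1 = $26.1700/lb N.
ammonium nitrate is cheaper.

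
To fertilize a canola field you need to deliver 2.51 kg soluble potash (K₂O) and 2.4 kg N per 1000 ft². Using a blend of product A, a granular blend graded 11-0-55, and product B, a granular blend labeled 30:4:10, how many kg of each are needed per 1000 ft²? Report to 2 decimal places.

3.33 kg product A, 6.78 kg product B

Per-1000 ft² balance (a = product A, b = product B):
K₂O: 0.55·a + 0.1·b = 2.51
N: 0.11·a + 0.3·b = 2.4
From row1: a = (2.51 − 0.1·b) / 0.55.
Into row2: 0.11·(2.51 − 0.1·b)/0.55 + 0.3·b = 2.4 → b = 6.77857, a = 3.33117.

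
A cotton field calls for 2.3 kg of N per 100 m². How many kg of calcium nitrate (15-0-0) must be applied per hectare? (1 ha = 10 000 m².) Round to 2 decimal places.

1533.33 kg of product per hectare

Product per 100 m² = 2.3 / 15% = 15.3333 kg.
Convert to per hectare: 15.3333 × 100 = 1533.333 kg.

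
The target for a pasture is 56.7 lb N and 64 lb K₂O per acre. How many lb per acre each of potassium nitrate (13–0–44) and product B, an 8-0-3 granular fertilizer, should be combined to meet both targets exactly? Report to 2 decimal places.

Per-acre balance (a = potassium nitrate, b = product B):
N: 0.13·a + 0.08·b = 56.7
K₂O: 0.44·a + 0.03·b = 64
Solving simultaneously: a = 109.233, b = 531.246.

109.23 lb potassium nitrate, 531.25 lb product B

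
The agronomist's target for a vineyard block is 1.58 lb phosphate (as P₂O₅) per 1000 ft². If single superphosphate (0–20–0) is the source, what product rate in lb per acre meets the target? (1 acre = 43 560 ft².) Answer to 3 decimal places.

344.124 lb of product per acre

Product per 1000 ft² = 1.58 / 20% = 7.9 lb.
Convert to per acre: 7.9 × 43.56 = 344.124 lb.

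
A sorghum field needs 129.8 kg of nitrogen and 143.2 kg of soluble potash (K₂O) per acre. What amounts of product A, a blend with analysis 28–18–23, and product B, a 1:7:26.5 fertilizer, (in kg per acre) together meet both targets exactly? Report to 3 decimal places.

Per-acre balance (a = product A, b = product B):
N: 0.28·a + 0.01·b = 129.8
K₂O: 0.23·a + 0.265·b = 143.2
From row1: a = (129.8 − 0.01·b) / 0.28.
Into row2: 0.23·(129.8 − 0.01·b)/0.28 + 0.265·b = 143.2 → b = 142.4478, a = 458.48401.

458.484 kg product A, 142.448 kg product B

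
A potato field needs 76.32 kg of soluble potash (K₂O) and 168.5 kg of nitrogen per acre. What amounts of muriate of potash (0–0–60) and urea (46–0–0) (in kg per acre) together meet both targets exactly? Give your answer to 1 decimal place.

Per-acre balance (a = muriate of potash, b = urea):
K₂O: 0.6·a + 0·b = 76.32
N: 0·a + 0.46·b = 168.5
Solving simultaneously: a = 127.2, b = 366.304.

127.2 kg muriate of potash, 366.3 kg urea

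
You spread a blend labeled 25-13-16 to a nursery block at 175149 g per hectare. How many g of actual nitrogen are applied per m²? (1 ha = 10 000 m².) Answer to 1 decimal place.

4.4 g N per sq m

nitrogen per hectare = 175149 × 25% = 43787.2 g.
Convert to per m²: 43787.2 × 0.0001 = 4.37873 g.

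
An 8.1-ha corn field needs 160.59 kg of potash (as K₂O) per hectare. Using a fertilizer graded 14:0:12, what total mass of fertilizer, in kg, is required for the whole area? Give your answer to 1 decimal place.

Product per hectare = 160.59 / 12% = 1338.25 kg.
Total product = 1338.25 × 8.1 = 10839.82 kg.

10839.8 kg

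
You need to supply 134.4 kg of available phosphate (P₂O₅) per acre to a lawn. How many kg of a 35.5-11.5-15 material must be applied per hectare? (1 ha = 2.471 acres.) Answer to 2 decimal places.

2887.85 kg of product per hectare

Product per acre = 134.4 / 11.5% = 1168.7 kg.
Convert to per hectare: 1168.7 × 2.471 = 2887.847 kg.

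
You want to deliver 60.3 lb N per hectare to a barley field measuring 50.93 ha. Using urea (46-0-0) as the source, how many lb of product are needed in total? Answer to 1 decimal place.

Product per hectare = 60.3 / 46% = 131.087 lb.
Total product = 131.087 × 50.93 = 6676.26 lb.

6676.3 lb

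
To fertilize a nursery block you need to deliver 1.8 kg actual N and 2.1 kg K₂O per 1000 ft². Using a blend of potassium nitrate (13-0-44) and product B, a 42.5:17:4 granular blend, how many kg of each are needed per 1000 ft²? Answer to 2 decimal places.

4.51 kg potassium nitrate, 2.85 kg product B

Per-1000 ft² balance (a = potassium nitrate, b = product B):
N: 0.13·a + 0.425·b = 1.8
K₂O: 0.44·a + 0.04·b = 2.1
Eliminate b: (row1) − 0.425/0.04·(row2) → -4.545·a = -20.5125, so a = 4.5132.
Then b = (2.1 − 0.44·4.5132) / 0.04 = 2.85479.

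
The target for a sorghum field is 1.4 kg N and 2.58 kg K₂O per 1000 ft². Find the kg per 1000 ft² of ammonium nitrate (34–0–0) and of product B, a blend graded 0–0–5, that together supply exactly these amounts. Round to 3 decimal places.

4.118 kg ammonium nitrate, 51.600 kg product B

With a, b = kg per 1000 ft² of ammonium nitrate and product B:
N: 0.34·a + 0·b = 1.4
K₂O: 0·a + 0.05·b = 2.58
Solving simultaneously: a = 4.11765, b = 51.6.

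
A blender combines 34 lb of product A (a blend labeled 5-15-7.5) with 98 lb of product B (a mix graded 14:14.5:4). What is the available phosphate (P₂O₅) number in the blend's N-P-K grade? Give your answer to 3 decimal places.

14.629% P₂O₅

Total mass = 34 + 98 = 132 lb.
P₂O₅ mass = 15%×34 + 14.5%×98 = 19.31 lb.
% P₂O₅ = 19.31 / 132 = 14.6288%.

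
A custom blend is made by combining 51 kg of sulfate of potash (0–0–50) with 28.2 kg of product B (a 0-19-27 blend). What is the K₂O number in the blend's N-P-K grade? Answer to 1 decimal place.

41.8% K₂O

Total mass = 51 + 28.2 = 79.2 kg.
K₂O mass = 50%×51 + 27%×28.2 = 33.114 kg.
% K₂O = 33.114 / 79.2 = 41.8106%.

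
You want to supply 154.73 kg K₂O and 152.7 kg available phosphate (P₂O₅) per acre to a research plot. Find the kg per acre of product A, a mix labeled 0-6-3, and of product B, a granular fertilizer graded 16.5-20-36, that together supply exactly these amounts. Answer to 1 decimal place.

1540.1 kg product A, 301.5 kg product B

With a, b = kg per acre of product A and product B:
K₂O: 0.03·a + 0.36·b = 154.73
P₂O₅: 0.06·a + 0.2·b = 152.7
Eliminate b: (row1) − 0.36/0.2·(row2) → -0.078·a = -120.13, so a = 1540.13.
Then b = (152.7 − 0.06·1540.13) / 0.2 = 301.462.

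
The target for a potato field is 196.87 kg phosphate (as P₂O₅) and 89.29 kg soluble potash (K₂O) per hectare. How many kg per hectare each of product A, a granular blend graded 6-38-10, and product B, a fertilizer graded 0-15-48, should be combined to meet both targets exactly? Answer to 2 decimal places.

Let a = kg of product A, b = kg of product B (per hectare).
P₂O₅: 0.38·a + 0.15·b = 196.87
K₂O: 0.1·a + 0.48·b = 89.29
Eliminate b: (row1) − 0.15/0.48·(row2) → 0.34875·a = 168.967, so a = 484.493.
Then b = (89.29 − 0.1·484.493) / 0.48 = 85.0848.

484.49 kg product A, 85.08 kg product B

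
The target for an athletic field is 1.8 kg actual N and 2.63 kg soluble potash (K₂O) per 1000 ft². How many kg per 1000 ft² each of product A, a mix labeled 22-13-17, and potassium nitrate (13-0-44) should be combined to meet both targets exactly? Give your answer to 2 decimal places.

6.03 kg product A, 3.65 kg potassium nitrate

Per-1000 ft² balance (a = product A, b = potassium nitrate):
N: 0.22·a + 0.13·b = 1.8
K₂O: 0.17·a + 0.44·b = 2.63
Solving simultaneously: a = 6.02544, b = 3.64926.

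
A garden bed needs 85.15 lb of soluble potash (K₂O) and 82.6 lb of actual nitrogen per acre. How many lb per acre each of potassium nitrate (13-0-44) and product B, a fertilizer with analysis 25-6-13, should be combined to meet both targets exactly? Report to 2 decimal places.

Per-acre balance (a = potassium nitrate, b = product B):
K₂O: 0.44·a + 0.13·b = 85.15
N: 0.13·a + 0.25·b = 82.6
From row1: a = (85.15 − 0.13·b) / 0.44.
Into row2: 0.13·(85.15 − 0.13·b)/0.44 + 0.25·b = 82.6 → b = 271.477, a = 113.314.

113.31 lb potassium nitrate, 271.48 lb product B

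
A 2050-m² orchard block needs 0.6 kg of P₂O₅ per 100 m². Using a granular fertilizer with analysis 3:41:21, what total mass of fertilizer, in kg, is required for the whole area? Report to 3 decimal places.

Product per 100 m² = 0.6 / 41% = 1.46341 kg.
Total product = 1.46341 × 2050 / 100 = 30 kg.

30.000 kg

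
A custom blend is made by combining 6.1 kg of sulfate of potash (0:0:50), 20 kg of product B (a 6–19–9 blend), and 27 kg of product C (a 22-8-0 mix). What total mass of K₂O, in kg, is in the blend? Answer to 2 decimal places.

K₂O mass = 50%×6.1 + 9%×20 + 0%×27 = 4.85 kg.

4.85 kg K₂O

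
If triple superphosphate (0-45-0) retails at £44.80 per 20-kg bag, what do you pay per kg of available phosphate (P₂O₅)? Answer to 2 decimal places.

£4.98 per kg P₂O₅

P₂O₅ in bag = 20 × 45% = 9 kg.
Cost per kg P₂O₅ = £44.80 / 9 = £4.9778.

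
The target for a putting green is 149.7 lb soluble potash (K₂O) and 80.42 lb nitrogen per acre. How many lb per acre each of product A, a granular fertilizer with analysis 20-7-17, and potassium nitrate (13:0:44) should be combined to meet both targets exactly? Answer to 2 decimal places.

241.64 lb product A, 246.87 lb potassium nitrate

Per-acre balance (a = product A, b = potassium nitrate):
K₂O: 0.17·a + 0.44·b = 149.7
N: 0.2·a + 0.13·b = 80.42
Eliminate b: (row1) − 0.44/0.13·(row2) → -0.506923·a = -122.491, so a = 241.636.
Then b = (80.42 − 0.2·241.636) / 0.13 = 246.868.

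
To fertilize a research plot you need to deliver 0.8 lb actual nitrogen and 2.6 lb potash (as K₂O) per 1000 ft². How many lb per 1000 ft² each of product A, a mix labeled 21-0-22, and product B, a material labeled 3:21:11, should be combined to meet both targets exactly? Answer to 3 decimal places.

With a, b = lb per 1000 ft² of product A and product B:
N: 0.21·a + 0.03·b = 0.8
K₂O: 0.22·a + 0.11·b = 2.6
Eliminate b: (row1) − 0.03/0.11·(row2) → 0.15·a = 0.0909091, so a = 0.606061.
Then b = (2.6 − 0.22·0.606061) / 0.11 = 22.4242.

0.606 lb product A, 22.424 lb product B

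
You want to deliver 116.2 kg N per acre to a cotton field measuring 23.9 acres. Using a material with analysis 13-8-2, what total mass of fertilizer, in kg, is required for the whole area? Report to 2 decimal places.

Product per acre = 116.2 / 13% = 893.846 kg.
Total product = 893.846 × 23.9 = 21362.923 kg.

21362.92 kg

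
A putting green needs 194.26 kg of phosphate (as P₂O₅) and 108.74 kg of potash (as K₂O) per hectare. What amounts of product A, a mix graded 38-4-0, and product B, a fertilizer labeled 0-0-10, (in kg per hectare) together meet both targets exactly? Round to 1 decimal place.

Let a = kg of product A, b = kg of product B (per hectare).
P₂O₅: 0.04·a + 0·b = 194.26
K₂O: 0·a + 0.1·b = 108.74
Solving simultaneously: a = 4856.5, b = 1087.4.

4856.5 kg product A, 1087.4 kg product B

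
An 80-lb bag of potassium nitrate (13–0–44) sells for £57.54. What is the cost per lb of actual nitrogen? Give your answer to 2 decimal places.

N in bag = 80 × 13% = 10.4 lb.
Cost per lb N = £57.54 / 10.4 = £5.5327.

£5.53 per lb N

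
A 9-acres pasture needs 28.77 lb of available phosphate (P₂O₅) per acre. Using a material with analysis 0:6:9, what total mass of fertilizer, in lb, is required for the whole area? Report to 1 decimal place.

4315.5 lb

Product per acre = 28.77 / 6% = 479.5 lb.
Total product = 479.5 × 9 = 4315.5 lb.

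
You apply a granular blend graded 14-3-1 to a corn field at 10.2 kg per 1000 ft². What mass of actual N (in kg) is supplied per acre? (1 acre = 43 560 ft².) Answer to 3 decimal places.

62.204 kg N per acre

nitrogen per 1000 ft² = 10.2 × 14% = 1.428 kg.
Convert to per acre: 1.428 × 43.56 = 62.2037 kg.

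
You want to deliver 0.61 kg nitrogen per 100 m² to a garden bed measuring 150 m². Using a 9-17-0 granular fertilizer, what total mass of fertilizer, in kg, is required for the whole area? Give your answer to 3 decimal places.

Product per 100 m² = 0.61 / 9% = 6.77778 kg.
Total product = 6.77778 × 150 / 100 = 10.1667 kg.

10.167 kg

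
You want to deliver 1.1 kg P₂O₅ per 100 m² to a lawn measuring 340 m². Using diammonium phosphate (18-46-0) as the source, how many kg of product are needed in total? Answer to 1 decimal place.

Product per 100 m² = 1.1 / 46% = 2.3913 kg.
Total product = 2.3913 × 340 / 100 = 8.13043 kg.

8.1 kg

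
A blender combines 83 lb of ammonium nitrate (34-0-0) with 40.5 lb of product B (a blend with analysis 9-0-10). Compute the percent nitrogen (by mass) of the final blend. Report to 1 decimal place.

Total mass = 83 + 40.5 = 123.5 lb.
N mass = 34%×83 + 9%×40.5 = 31.865 lb.
% N = 31.865 / 123.5 = 25.8016%.

25.8% N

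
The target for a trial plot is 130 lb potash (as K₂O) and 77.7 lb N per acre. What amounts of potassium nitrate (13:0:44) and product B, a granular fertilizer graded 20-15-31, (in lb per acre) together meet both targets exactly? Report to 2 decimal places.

40.10 lb potassium nitrate, 362.43 lb product B

Per-acre balance (a = potassium nitrate, b = product B):
K₂O: 0.44·a + 0.31·b = 130
N: 0.13·a + 0.2·b = 77.7
Eliminate a: (row1) − 0.44/0.13·(row2) → -0.366923·b = -132.985, so b = 362.432.
Back-substitute: a = (130 − 0.31·362.432) / 0.44 = 40.1048.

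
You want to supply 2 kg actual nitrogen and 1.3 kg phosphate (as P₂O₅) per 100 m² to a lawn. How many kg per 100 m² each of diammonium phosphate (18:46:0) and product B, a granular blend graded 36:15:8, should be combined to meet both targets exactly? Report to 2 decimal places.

With a, b = kg per 100 m² of diammonium phosphate and product B:
N: 0.18·a + 0.36·b = 2
P₂O₅: 0.46·a + 0.15·b = 1.3
Solving simultaneously: a = 1.21212, b = 4.94949.

1.21 kg diammonium phosphate, 4.95 kg product B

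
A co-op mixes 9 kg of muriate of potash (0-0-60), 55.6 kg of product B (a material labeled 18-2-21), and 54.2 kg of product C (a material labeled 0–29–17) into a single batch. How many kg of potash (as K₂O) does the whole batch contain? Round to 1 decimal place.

K₂O mass = 60%×9 + 21%×55.6 + 17%×54.2 = 26.29 kg.

26.3 kg K₂O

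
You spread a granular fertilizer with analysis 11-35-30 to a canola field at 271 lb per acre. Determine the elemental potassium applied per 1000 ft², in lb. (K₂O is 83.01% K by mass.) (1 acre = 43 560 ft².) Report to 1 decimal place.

K₂O per acre = 271 × 30% = 81.3 lb.
Elemental K = 81.3 × 0.8301 = 67.4871 lb per acre.
Convert to per 1000 ft²: 67.4871 × 0.0229568 = 1.54929 lb.

1.5 lb K per thousand sq ft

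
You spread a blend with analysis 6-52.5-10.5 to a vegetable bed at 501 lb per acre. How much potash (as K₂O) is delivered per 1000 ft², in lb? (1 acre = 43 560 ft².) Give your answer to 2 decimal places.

K₂O per acre = 501 × 10.5% = 52.605 lb.
Convert to per 1000 ft²: 52.605 × 0.0229568 = 1.20764 lb.

1.21 lb K₂O per thousand sq ft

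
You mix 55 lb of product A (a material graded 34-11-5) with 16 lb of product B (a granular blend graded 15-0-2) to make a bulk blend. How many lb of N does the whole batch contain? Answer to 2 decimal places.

21.10 lb N

N mass = 34%×55 + 15%×16 = 21.1 lb.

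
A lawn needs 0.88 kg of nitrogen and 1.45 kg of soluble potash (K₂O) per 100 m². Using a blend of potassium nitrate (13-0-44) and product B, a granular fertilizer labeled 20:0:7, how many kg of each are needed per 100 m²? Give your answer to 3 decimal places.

Let a = kg of potassium nitrate, b = kg of product B (per 100 m²).
N: 0.13·a + 0.2·b = 0.88
K₂O: 0.44·a + 0.07·b = 1.45
Eliminate b: (row1) − 0.2/0.07·(row2) → -1.12714·a = -3.26286, so a = 2.8948.
Then b = (1.45 − 0.44·2.8948) / 0.07 = 2.51838.

2.895 kg potassium nitrate, 2.518 kg product B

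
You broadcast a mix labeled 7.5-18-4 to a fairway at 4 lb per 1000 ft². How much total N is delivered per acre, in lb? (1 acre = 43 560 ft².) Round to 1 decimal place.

nitrogen per 1000 ft² = 4 × 7.5% = 0.3 lb.
Convert to per acre: 0.3 × 43.56 = 13.068 lb.

13.1 lb N per acre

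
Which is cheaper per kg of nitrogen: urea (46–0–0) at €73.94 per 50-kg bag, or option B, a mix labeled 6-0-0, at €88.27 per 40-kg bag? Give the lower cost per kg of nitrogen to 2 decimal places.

urea: N per bag = 50 × 46% = 23 kg; cost = 73.94 / 23 = €3.2148/kg N.
option B: N per bag = 40 × 6% = 2.4 kg; cost = 88.27 / 2.4 = €36.7792/kg N.
urea is cheaper.

€3.21 per kg N (urea)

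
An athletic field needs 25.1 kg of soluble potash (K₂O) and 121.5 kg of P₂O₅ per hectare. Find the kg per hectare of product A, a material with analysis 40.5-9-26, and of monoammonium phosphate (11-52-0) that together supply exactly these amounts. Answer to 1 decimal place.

96.5 kg product A, 216.9 kg monoammonium phosphate

Let a = kg of product A, b = kg of monoammonium phosphate (per hectare).
K₂O: 0.26·a + 0·b = 25.1
P₂O₅: 0.09·a + 0.52·b = 121.5
Eliminate b: (row1) − 0/0.52·(row2) → 0.26·a = 25.1, so a = 96.5385.
Then b = (121.5 − 0.09·96.5385) / 0.52 = 216.945.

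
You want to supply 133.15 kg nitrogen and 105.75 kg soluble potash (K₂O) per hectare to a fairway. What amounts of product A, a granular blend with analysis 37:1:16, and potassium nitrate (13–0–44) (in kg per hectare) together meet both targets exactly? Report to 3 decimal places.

315.764 kg product A, 125.518 kg potassium nitrate

Let a = kg of product A, b = kg of potassium nitrate (per hectare).
N: 0.37·a + 0.13·b = 133.15
K₂O: 0.16·a + 0.44·b = 105.75
From row1: a = (133.15 − 0.13·b) / 0.37.
Into row2: 0.16·(133.15 − 0.13·b)/0.37 + 0.44·b = 105.75 → b = 125.5176, a = 315.7641.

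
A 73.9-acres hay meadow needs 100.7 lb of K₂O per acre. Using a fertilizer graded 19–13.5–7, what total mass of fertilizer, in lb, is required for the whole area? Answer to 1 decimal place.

Product per acre = 100.7 / 7% = 1438.57 lb.
Total product = 1438.57 × 73.9 = 106310.43 lb.

106310.4 lb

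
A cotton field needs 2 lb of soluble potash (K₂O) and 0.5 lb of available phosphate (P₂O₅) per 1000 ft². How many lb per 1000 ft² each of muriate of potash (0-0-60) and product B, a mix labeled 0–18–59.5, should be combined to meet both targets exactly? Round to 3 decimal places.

0.579 lb muriate of potash, 2.778 lb product B

Per-1000 ft² balance (a = muriate of potash, b = product B):
K₂O: 0.6·a + 0.595·b = 2
P₂O₅: 0·a + 0.18·b = 0.5
Solving simultaneously: a = 0.578704, b = 2.77778.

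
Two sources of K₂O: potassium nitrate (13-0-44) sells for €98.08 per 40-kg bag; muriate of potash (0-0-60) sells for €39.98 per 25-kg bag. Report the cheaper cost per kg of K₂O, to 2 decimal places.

potassium nitrate: K₂O per bag = 40 × 44% = 17.6 kg; cost = 98.08 / 17.6 = €5.5727/kg K₂O.
muriate of potash: K₂O per bag = 25 × 60% = 15 kg; cost = 39.98 / 15 = €2.6653/kg K₂O.
muriate of potash is cheaper.

€2.67 per kg K₂O (muriate of potash)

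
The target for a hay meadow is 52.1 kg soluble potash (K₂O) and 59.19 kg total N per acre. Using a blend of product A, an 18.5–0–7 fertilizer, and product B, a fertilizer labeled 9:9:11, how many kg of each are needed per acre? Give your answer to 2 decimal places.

Per-acre balance (a = product A, b = product B):
K₂O: 0.07·a + 0.11·b = 52.1
N: 0.185·a + 0.09·b = 59.19
Eliminate a: (row1) − 0.07/0.185·(row2) → 0.0759459·b = 29.7038, so b = 391.117.
Back-substitute: a = (52.1 − 0.11·391.117) / 0.07 = 129.673.

129.67 kg product A, 391.12 kg product B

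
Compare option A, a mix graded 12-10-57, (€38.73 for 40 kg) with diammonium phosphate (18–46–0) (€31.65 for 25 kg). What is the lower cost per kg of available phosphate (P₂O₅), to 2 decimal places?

option A: P₂O₅ per bag = 40 × 10% = 4 kg; cost = 38.73 / 4 = €9.6825/kg P₂O₅.
diammonium phosphate: P₂O₅ per bag = 25 × 46% = 11.5 kg; cost = 31.65 / 11.5 = €2.7522/kg P₂O₅.
diammonium phosphate is cheaper.

€2.75 per kg P₂O₅ (diammonium phosphate)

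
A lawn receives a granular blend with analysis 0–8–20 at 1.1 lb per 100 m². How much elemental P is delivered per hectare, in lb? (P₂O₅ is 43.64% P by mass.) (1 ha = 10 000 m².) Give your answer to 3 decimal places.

3.840 lb P per hectare

P₂O₅ per 100 m² = 1.1 × 8% = 0.088 lb.
Elemental P = 0.088 × 0.4364 = 0.0384032 lb per 100 m².
Convert to per hectare: 0.0384032 × 100 = 3.84032 lb.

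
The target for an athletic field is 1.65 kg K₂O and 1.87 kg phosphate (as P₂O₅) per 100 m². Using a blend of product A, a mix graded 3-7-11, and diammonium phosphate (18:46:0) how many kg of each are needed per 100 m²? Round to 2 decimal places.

15.00 kg product A, 1.78 kg diammonium phosphate

With a, b = kg per 100 m² of product A and diammonium phosphate:
K₂O: 0.11·a + 0·b = 1.65
P₂O₅: 0.07·a + 0.46·b = 1.87
Eliminate b: (row1) − 0/0.46·(row2) → 0.11·a = 1.65, so a = 15.
Then b = (1.87 − 0.07·15) / 0.46 = 1.78261.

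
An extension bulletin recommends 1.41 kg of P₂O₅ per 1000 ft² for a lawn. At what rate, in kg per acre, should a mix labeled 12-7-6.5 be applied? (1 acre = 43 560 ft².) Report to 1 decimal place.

Product per 1000 ft² = 1.41 / 7% = 20.1429 kg.
Convert to per acre: 20.1429 × 43.56 = 877.423 kg.

877.4 kg of product per acre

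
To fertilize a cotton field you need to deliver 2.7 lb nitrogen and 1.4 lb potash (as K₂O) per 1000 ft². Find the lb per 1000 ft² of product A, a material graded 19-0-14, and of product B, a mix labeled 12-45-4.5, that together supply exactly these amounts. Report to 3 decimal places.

5.636 lb product A, 13.576 lb product B

Per-1000 ft² balance (a = product A, b = product B):
N: 0.19·a + 0.12·b = 2.7
K₂O: 0.14·a + 0.045·b = 1.4
Solving simultaneously: a = 5.63636, b = 13.5758.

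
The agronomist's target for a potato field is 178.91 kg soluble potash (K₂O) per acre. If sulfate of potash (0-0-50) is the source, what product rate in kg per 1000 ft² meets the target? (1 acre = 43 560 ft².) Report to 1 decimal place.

Product per acre = 178.91 / 50% = 357.82 kg.
Convert to per 1000 ft²: 357.82 × 0.0229568 = 8.21442 kg.

8.2 kg of product per thousand sq ft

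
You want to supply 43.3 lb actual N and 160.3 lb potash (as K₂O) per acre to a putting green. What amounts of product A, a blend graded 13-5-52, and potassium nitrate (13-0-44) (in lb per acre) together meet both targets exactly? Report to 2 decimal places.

171.83 lb product A, 161.25 lb potassium nitrate

With a, b = lb per acre of product A and potassium nitrate:
N: 0.13·a + 0.13·b = 43.3
K₂O: 0.52·a + 0.44·b = 160.3
Eliminate b: (row1) − 0.13/0.44·(row2) → -0.0236364·a = -4.06136, so a = 171.827.
Then b = (160.3 − 0.52·171.827) / 0.44 = 161.25.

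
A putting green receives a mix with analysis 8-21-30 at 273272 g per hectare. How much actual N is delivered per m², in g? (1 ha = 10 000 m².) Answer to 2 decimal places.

2.19 g N per sq m

nitrogen per hectare = 273272 × 8% = 21861.8 g.
Convert to per m²: 21861.8 × 0.0001 = 2.18618 g.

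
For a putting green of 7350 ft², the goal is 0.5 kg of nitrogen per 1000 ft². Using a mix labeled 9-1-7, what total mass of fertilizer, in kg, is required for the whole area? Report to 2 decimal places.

Product per 1000 ft² = 0.5 / 9% = 5.55556 kg.
Total product = 5.55556 × 7350 / 1000 = 40.8333 kg.

40.83 kg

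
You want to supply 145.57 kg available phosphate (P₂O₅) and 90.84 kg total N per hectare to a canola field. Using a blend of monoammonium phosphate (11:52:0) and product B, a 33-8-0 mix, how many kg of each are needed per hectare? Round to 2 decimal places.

250.44 kg monoammonium phosphate, 191.79 kg product B

Per-hectare balance (a = monoammonium phosphate, b = product B):
P₂O₅: 0.52·a + 0.08·b = 145.57
N: 0.11·a + 0.33·b = 90.84
Eliminate a: (row1) − 0.52/0.11·(row2) → -1.48·b = -283.855, so b = 191.794.
Back-substitute: a = (145.57 − 0.08·191.794) / 0.52 = 250.436.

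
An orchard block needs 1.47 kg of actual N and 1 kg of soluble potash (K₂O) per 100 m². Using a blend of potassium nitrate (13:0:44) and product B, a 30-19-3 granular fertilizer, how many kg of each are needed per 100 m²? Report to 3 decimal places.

Per-100 m² balance (a = potassium nitrate, b = product B):
N: 0.13·a + 0.3·b = 1.47
K₂O: 0.44·a + 0.03·b = 1
Solving simultaneously: a = 1.99766, b = 4.03435.

1.998 kg potassium nitrate, 4.034 kg product B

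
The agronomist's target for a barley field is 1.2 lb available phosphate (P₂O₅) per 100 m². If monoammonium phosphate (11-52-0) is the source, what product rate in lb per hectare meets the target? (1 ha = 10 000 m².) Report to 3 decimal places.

Product per 100 m² = 1.2 / 52% = 2.30769 lb.
Convert to per hectare: 2.30769 × 100 = 230.7692 lb.

230.769 lb of product per hectare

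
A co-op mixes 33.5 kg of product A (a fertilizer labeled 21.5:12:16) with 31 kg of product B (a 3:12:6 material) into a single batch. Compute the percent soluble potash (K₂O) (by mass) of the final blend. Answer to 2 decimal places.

11.19% K₂O

Total mass = 33.5 + 31 = 64.5 kg.
K₂O mass = 16%×33.5 + 6%×31 = 7.22 kg.
% K₂O = 7.22 / 64.5 = 11.1938%.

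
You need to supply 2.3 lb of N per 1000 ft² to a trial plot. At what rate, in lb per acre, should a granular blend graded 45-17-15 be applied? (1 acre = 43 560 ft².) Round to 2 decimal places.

222.64 lb of product per acre

Product per 1000 ft² = 2.3 / 45% = 5.11111 lb.
Convert to per acre: 5.11111 × 43.56 = 222.64 lb.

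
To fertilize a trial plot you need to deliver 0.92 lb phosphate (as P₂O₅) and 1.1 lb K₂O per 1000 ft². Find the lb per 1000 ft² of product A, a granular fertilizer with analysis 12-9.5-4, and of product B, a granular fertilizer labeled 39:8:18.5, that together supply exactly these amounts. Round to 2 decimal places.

5.72 lb product A, 4.71 lb product B

Let a = lb of product A, b = lb of product B (per 1000 ft²).
P₂O₅: 0.095·a + 0.08·b = 0.92
K₂O: 0.04·a + 0.185·b = 1.1
Solving simultaneously: a = 5.71826, b = 4.70957.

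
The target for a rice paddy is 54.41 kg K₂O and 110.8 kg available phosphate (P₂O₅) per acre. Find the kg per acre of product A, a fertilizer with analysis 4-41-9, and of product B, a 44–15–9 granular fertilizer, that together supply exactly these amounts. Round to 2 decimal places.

77.37 kg product A, 527.18 kg product B

Per-acre balance (a = product A, b = product B):
K₂O: 0.09·a + 0.09·b = 54.41
P₂O₅: 0.41·a + 0.15·b = 110.8
Eliminate a: (row1) − 0.09/0.41·(row2) → 0.0570732·b = 30.088, so b = 527.184.
Back-substitute: a = (54.41 − 0.09·527.184) / 0.09 = 77.3718.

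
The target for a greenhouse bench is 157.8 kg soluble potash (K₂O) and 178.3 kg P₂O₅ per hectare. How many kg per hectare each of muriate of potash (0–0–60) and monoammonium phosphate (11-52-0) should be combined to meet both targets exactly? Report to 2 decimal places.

263.00 kg muriate of potash, 342.88 kg monoammonium phosphate

Let a = kg of muriate of potash, b = kg of monoammonium phosphate (per hectare).
K₂O: 0.6·a + 0·b = 157.8
P₂O₅: 0·a + 0.52·b = 178.3
Solving simultaneously: a = 263, b = 342.8846.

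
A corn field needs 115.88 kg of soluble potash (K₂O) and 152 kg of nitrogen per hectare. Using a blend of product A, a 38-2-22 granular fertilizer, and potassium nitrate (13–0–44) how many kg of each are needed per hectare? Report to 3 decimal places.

With a, b = kg per hectare of product A and potassium nitrate:
K₂O: 0.22·a + 0.44·b = 115.88
N: 0.38·a + 0.13·b = 152
Solving simultaneously: a = 373.8499, b = 76.4387.

373.850 kg product A, 76.439 kg potassium nitrate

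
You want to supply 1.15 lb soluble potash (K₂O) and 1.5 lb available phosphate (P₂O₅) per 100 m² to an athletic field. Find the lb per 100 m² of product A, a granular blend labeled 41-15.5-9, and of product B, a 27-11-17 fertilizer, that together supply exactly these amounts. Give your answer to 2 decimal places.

7.81 lb product A, 2.63 lb product B

Let a = lb of product A, b = lb of product B (per 100 m²).
K₂O: 0.09·a + 0.17·b = 1.15
P₂O₅: 0.155·a + 0.11·b = 1.5
From row1: a = (1.15 − 0.17·b) / 0.09.
Into row2: 0.155·(1.15 − 0.17·b)/0.09 + 0.11·b = 1.5 → b = 2.62918, a = 7.81155.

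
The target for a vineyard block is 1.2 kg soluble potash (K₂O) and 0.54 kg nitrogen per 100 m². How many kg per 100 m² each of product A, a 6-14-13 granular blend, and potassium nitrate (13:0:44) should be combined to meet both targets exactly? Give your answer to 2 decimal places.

With a, b = kg per 100 m² of product A and potassium nitrate:
K₂O: 0.13·a + 0.44·b = 1.2
N: 0.06·a + 0.13·b = 0.54
Eliminate b: (row1) − 0.44/0.13·(row2) → -0.0730769·a = -0.627692, so a = 8.58947.
Then b = (0.54 − 0.06·8.58947) / 0.13 = 0.189474.

8.59 kg product A, 0.19 kg potassium nitrate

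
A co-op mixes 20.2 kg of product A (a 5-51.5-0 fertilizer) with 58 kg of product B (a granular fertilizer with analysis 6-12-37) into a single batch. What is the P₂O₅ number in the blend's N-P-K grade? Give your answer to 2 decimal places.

Total mass = 20.2 + 58 = 78.2 kg.
P₂O₅ mass = 51.5%×20.2 + 12%×58 = 17.363 kg.
% P₂O₅ = 17.363 / 78.2 = 22.2033%.

22.20% P₂O₅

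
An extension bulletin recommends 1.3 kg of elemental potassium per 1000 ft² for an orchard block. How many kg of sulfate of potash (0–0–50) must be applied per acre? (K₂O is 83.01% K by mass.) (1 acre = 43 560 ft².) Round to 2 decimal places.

As K₂O: 1.3 / 0.8301 = 1.56608 kg per 1000 ft².
Product per 1000 ft² = 1.56608 / 50% = 3.13215 kg.
Convert to per acre: 3.13215 × 43.56 = 136.437 kg.

136.44 kg of product per acre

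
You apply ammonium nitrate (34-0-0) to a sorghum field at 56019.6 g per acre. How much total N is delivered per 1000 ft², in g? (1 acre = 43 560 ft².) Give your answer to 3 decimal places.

437.251 g N per thousand sq ft

nitrogen per acre = 56019.6 × 34% = 19046.7 g.
Convert to per 1000 ft²: 19046.7 × 0.0229568 = 437.2512 g.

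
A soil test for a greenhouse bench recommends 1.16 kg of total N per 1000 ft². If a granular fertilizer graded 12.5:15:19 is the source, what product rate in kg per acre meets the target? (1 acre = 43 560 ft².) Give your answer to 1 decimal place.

Product per 1000 ft² = 1.16 / 12.5% = 9.28 kg.
Convert to per acre: 9.28 × 43.56 = 404.237 kg.

404.2 kg of product per acre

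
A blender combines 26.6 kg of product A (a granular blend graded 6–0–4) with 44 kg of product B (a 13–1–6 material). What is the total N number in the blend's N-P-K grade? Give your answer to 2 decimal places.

Total mass = 26.6 + 44 = 70.6 kg.
N mass = 6%×26.6 + 13%×44 = 7.316 kg.
% N = 7.316 / 70.6 = 10.3626%.

10.36% N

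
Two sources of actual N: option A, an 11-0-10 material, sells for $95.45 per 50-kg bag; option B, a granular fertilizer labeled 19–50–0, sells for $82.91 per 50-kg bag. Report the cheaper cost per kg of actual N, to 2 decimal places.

$8.73 per kg N (option B)

option A: N per bag = 50 × 11% = 5.5 kg; cost = 95.45 / 5.5 = $17.3545/kg N.
option B: N per bag = 50 × 19% = 9.5 kg; cost = 82.91 / 9.5 = $8.7274/kg N.
option B is cheaper.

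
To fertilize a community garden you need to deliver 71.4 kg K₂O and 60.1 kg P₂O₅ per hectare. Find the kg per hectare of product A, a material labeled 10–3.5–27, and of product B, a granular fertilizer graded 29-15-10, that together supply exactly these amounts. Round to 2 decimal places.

127.03 kg product A, 371.03 kg product B

Per-hectare balance (a = product A, b = product B):
K₂O: 0.27·a + 0.1·b = 71.4
P₂O₅: 0.035·a + 0.15·b = 60.1
Eliminate a: (row1) − 0.27/0.035·(row2) → -1.05714·b = -392.229, so b = 371.027.
Back-substitute: a = (71.4 − 0.1·371.027) / 0.27 = 127.027.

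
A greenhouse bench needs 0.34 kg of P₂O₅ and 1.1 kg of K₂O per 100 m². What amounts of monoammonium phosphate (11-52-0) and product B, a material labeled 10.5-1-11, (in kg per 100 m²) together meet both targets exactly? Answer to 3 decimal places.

Per-100 m² balance (a = monoammonium phosphate, b = product B):
P₂O₅: 0.52·a + 0.01·b = 0.34
K₂O: 0·a + 0.11·b = 1.1
Solving simultaneously: a = 0.461538, b = 10.

0.462 kg monoammonium phosphate, 10.000 kg product B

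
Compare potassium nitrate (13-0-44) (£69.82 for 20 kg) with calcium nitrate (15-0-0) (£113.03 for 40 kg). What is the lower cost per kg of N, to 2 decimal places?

£18.84 per kg N (calcium nitrate)

potassium nitrate: N per bag = 20 × 13% = 2.6 kg; cost = 69.82 / 2.6 = £26.8538/kg N.
calcium nitrate: N per bag = 40 × 15% = 6 kg; cost = 113.03 / 6 = £18.8383/kg N.
calcium nitrate is cheaper.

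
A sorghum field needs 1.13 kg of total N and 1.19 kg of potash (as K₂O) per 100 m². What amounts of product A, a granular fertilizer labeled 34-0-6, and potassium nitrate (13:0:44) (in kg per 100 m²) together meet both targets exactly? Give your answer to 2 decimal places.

Let a = kg of product A, b = kg of potassium nitrate (per 100 m²).
N: 0.34·a + 0.13·b = 1.13
K₂O: 0.06·a + 0.44·b = 1.19
From row1: a = (1.13 − 0.13·b) / 0.34.
Into row2: 0.06·(1.13 − 0.13·b)/0.34 + 0.44·b = 1.19 → b = 2.37518, a = 2.41537.

2.42 kg product A, 2.38 kg potassium nitrate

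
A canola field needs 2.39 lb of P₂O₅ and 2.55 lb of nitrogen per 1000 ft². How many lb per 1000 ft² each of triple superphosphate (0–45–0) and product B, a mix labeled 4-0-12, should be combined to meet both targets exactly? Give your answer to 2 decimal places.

5.31 lb triple superphosphate, 63.75 lb product B

With a, b = lb per 1000 ft² of triple superphosphate and product B:
P₂O₅: 0.45·a + 0·b = 2.39
N: 0·a + 0.04·b = 2.55
Solving simultaneously: a = 5.31111, b = 63.75.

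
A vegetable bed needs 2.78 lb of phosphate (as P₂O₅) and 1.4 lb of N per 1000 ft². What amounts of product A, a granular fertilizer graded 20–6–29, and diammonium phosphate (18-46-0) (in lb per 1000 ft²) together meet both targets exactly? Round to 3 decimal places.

1.768 lb product A, 5.813 lb diammonium phosphate

With a, b = lb per 1000 ft² of product A and diammonium phosphate:
P₂O₅: 0.06·a + 0.46·b = 2.78
N: 0.2·a + 0.18·b = 1.4
Solving simultaneously: a = 1.76847, b = 5.81281.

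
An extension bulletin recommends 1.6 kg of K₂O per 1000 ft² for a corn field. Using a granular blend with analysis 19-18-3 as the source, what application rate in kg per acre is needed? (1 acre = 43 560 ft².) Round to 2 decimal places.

2323.20 kg of product per acre

Product per 1000 ft² = 1.6 / 3% = 53.3333 kg.
Convert to per acre: 53.3333 × 43.56 = 2323.2 kg.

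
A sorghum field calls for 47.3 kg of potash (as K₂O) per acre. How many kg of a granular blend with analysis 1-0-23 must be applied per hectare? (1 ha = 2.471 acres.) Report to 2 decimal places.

Product per acre = 47.3 / 23% = 205.652 kg.
Convert to per hectare: 205.652 × 2.471 = 508.167 kg.

508.17 kg of product per hectare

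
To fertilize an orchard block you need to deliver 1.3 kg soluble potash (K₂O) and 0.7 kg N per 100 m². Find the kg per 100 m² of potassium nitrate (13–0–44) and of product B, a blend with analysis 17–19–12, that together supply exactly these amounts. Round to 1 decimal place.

2.3 kg potassium nitrate, 2.3 kg product B

Let a = kg of potassium nitrate, b = kg of product B (per 100 m²).
K₂O: 0.44·a + 0.12·b = 1.3
N: 0.13·a + 0.17·b = 0.7
Eliminate a: (row1) − 0.44/0.13·(row2) → -0.455385·b = -1.06923, so b = 2.34797.
Back-substitute: a = (1.3 − 0.12·2.34797) / 0.44 = 2.31419.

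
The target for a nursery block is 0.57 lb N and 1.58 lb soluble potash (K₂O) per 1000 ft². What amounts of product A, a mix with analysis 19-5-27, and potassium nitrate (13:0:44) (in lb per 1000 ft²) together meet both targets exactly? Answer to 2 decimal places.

Let a = lb of product A, b = lb of potassium nitrate (per 1000 ft²).
N: 0.19·a + 0.13·b = 0.57
K₂O: 0.27·a + 0.44·b = 1.58
From row1: a = (0.57 − 0.13·b) / 0.19.
Into row2: 0.27·(0.57 − 0.13·b)/0.19 + 0.44·b = 1.58 → b = 3.01649, a = 0.936082.

0.94 lb product A, 3.02 lb potassium nitrate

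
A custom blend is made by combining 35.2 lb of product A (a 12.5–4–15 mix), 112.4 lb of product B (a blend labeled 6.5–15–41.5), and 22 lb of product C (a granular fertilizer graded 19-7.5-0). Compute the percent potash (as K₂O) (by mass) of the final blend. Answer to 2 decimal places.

30.62% K₂O

Total mass = 35.2 + 112.4 + 22 = 169.6 lb.
K₂O mass = 15%×35.2 + 41.5%×112.4 + 0%×22 = 51.926 lb.
% K₂O = 51.926 / 169.6 = 30.6167%.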